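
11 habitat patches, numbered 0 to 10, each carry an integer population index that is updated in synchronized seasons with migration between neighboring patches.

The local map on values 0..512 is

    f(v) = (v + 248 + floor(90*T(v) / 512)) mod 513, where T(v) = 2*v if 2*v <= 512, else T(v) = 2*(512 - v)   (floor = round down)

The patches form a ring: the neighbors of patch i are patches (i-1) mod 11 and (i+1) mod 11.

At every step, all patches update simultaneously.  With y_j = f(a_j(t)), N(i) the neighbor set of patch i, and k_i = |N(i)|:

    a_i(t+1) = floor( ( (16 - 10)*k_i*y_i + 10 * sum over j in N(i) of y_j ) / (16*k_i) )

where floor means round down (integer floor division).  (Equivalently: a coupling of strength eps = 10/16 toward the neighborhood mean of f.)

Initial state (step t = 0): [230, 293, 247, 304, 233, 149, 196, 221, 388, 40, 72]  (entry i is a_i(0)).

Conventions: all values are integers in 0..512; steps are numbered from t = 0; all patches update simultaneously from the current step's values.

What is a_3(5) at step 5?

Answer: a_3(5) = 208

Derivation:
t=0: [230, 293, 247, 304, 233, 149, 196, 221, 388, 40, 72]
t=1: [157, 74, 93, 78, 193, 343, 342, 224, 166, 272, 237]
t=2: [298, 390, 358, 407, 343, 252, 105, 203, 217, 198, 192]
t=3: [251, 142, 162, 155, 130, 192, 172, 133, 13, 167, 224]
t=4: [176, 333, 454, 449, 459, 472, 471, 392, 380, 271, 184]
t=5: [377, 265, 183, 208, 212, 217, 204, 182, 141, 239, 365]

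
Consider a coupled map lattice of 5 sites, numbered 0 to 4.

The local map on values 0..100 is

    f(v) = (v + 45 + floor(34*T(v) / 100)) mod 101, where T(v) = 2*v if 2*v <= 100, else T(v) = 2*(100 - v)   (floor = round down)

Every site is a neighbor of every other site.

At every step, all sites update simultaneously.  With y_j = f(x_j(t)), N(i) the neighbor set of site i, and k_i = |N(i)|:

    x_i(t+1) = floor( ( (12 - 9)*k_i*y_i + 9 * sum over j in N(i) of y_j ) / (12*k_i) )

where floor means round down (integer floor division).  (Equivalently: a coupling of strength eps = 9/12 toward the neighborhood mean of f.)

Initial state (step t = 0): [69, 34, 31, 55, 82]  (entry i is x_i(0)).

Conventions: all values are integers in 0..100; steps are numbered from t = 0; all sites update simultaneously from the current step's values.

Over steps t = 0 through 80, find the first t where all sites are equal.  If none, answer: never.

Answer: 3
Key observation: Synchronization is absorbing here: once all sites are equal they stay equal, and step 3 is the first all-equal step.

Derivation:
t=0: [69, 34, 31, 55, 82]  (not all equal)
t=1: [39, 37, 43, 39, 39]  (not all equal)
t=2: [9, 9, 10, 9, 9]  (not all equal)
t=3: [60, 60, 60, 60, 60]  (all equal)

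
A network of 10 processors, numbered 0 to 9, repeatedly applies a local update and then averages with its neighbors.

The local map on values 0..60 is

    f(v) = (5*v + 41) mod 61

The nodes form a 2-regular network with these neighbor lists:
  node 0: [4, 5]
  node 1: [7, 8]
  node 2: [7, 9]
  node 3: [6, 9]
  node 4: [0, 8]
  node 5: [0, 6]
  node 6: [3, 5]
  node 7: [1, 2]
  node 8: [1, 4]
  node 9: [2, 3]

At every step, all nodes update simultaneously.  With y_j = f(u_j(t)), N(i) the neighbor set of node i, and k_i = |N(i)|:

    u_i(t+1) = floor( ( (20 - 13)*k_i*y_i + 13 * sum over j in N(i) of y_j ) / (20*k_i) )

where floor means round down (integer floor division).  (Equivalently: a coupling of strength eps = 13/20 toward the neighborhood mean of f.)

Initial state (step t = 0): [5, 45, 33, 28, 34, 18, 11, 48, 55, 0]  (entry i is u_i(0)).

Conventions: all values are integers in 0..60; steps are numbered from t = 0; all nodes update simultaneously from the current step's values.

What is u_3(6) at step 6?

Simulating step by step:
t=0: [5, 45, 33, 28, 34, 18, 11, 48, 55, 0]
t=1: [13, 23, 33, 45, 15, 16, 34, 27, 20, 41]
t=2: [53, 35, 26, 17, 40, 44, 36, 37, 35, 15]
t=3: [24, 36, 49, 31, 31, 18, 20, 41, 41, 36]
t=4: [20, 14, 27, 23, 17, 22, 13, 26, 17, 31]
t=5: [17, 34, 39, 30, 8, 30, 36, 50, 18, 33]
t=6: [10, 28, 41, 22, 11, 16, 18, 42, 18, 27]

Answer: u_3(6) = 22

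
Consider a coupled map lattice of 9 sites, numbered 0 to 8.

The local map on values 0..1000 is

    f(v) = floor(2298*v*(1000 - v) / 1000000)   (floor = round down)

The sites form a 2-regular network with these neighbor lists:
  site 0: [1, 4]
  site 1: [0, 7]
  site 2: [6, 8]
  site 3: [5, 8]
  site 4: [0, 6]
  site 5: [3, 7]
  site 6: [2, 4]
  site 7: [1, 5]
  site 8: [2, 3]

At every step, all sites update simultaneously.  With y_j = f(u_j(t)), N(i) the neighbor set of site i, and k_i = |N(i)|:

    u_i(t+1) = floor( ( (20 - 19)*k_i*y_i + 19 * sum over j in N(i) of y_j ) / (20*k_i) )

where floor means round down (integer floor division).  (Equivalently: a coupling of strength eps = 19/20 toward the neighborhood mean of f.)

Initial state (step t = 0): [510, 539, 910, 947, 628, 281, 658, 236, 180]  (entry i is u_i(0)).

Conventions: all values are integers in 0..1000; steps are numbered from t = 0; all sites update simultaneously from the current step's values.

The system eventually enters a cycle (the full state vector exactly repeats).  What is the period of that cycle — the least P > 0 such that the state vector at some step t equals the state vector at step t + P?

Simulating step by step:
t=0: [510, 539, 910, 947, 628, 281, 658, 236, 180]
t=1: [554, 497, 416, 387, 545, 274, 369, 512, 160]
t=2: [571, 570, 428, 390, 551, 554, 562, 518, 539]
t=3: [565, 567, 567, 567, 563, 559, 565, 565, 554]
t=4: [564, 564, 565, 566, 564, 564, 564, 564, 564]
t=5: [565, 565, 564, 564, 565, 564, 564, 565, 564]
t=6: [564, 564, 565, 565, 564, 564, 564, 564, 565]
t=7: [565, 565, 564, 564, 565, 564, 564, 565, 564]

Answer: 2
Key observation: The state at step 5, [565, 565, 564, 564, 565, 564, 564, 565, 564], reappears at step 7 — and no state repeats earlier — so the cycle the system enters has period 2.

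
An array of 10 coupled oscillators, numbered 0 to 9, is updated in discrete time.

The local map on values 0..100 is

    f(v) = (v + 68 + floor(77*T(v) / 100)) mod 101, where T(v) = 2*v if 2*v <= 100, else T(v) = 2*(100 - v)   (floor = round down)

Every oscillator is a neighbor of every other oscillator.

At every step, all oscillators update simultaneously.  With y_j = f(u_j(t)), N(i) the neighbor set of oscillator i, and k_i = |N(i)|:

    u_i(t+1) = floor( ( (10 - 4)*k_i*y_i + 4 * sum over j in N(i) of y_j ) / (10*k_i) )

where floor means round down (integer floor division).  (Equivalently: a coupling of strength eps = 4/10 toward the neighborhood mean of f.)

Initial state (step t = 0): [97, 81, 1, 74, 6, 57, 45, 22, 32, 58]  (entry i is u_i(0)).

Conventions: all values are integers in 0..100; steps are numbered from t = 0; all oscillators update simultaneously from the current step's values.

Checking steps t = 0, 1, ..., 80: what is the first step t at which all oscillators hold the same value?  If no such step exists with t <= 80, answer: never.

Simulating step by step:
t=0: [97, 81, 1, 74, 6, 57, 45, 22, 32, 58]  (not all equal)
t=1: [69, 74, 70, 76, 77, 81, 76, 43, 58, 80]  (not all equal)
t=2: [81, 80, 81, 79, 79, 78, 79, 77, 85, 78]  (not all equal)
t=3: [77, 77, 77, 77, 77, 77, 77, 78, 76, 77]  (not all equal)
t=4: [78, 78, 78, 78, 78, 78, 78, 78, 78, 78]  (all equal)

Answer: 4
Key observation: Synchronization is absorbing here: once all oscillators are equal they stay equal, and step 4 is the first all-equal step.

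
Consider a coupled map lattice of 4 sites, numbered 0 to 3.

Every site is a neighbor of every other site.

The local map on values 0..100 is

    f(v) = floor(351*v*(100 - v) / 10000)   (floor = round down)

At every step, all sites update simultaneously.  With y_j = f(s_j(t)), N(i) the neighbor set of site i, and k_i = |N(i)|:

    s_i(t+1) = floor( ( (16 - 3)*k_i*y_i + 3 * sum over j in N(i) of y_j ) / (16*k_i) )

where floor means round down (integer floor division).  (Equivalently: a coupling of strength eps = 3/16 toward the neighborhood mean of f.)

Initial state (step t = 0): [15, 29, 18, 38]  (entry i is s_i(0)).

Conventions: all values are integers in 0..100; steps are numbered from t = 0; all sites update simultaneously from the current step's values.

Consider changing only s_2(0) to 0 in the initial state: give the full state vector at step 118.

Answer: [81, 76, 55, 65]
Key observation: The state at step 7, [58, 65, 82, 76], reappears at step 9: the system is in a cycle of period 2 from step 7 on.  Therefore the state at step 118 equals the state at step 7 + ((118 - 7) mod 2) = 8, which is [81, 76, 55, 65].

Derivation:
t=0: [15, 29, 0, 38]
t=1: [45, 66, 12, 73]
t=2: [81, 75, 44, 68]
t=3: [58, 66, 82, 74]
t=4: [81, 76, 55, 67]
t=5: [58, 65, 82, 75]
t=6: [81, 76, 55, 66]
t=7: [58, 65, 82, 76]
t=8: [81, 76, 55, 65]
t=9: [58, 65, 82, 76]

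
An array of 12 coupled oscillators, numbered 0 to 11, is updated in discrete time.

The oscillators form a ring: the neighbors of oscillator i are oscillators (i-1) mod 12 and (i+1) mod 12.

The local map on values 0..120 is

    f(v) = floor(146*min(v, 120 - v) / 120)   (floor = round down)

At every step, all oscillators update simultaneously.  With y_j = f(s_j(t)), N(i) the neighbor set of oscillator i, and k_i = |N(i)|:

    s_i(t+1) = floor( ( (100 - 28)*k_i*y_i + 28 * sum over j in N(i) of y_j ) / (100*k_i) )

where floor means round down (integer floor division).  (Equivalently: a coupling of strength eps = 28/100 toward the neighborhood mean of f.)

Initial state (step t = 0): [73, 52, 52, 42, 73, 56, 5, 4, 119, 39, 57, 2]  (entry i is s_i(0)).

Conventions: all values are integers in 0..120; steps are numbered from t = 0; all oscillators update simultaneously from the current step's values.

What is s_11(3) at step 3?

Simulating step by step:
t=0: [73, 52, 52, 42, 73, 56, 5, 4, 119, 39, 57, 2]
t=1: [50, 62, 61, 53, 57, 57, 14, 3, 7, 43, 56, 19]
t=2: [56, 68, 69, 65, 68, 61, 22, 5, 13, 48, 59, 34]
t=3: [63, 63, 62, 65, 64, 63, 29, 10, 19, 53, 64, 48]

Answer: s_11(3) = 48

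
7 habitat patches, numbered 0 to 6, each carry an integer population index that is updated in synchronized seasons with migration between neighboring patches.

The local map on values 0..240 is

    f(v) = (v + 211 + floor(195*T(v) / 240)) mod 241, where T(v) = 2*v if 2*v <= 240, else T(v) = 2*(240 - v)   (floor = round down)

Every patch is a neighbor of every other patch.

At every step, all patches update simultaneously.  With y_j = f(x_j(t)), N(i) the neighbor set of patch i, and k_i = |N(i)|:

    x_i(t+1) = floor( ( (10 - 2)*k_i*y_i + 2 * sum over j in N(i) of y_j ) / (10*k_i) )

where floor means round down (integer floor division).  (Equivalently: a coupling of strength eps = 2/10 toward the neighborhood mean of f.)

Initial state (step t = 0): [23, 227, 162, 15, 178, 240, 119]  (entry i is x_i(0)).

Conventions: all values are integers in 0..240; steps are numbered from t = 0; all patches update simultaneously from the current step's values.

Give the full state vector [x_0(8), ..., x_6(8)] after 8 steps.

Simulating step by step:
t=0: [23, 227, 162, 15, 178, 240, 119]
t=1: [40, 184, 30, 24, 23, 178, 49]
t=2: [67, 12, 46, 35, 32, 15, 84]
t=3: [129, 19, 87, 65, 59, 25, 164]
t=4: [48, 33, 170, 126, 114, 45, 31]
t=5: [85, 55, 21, 43, 33, 79, 51]
t=6: [172, 112, 44, 87, 67, 160, 103]
t=7: [32, 41, 89, 175, 135, 38, 208]
t=8: [63, 81, 178, 29, 48, 75, 198]

Answer: [63, 81, 178, 29, 48, 75, 198]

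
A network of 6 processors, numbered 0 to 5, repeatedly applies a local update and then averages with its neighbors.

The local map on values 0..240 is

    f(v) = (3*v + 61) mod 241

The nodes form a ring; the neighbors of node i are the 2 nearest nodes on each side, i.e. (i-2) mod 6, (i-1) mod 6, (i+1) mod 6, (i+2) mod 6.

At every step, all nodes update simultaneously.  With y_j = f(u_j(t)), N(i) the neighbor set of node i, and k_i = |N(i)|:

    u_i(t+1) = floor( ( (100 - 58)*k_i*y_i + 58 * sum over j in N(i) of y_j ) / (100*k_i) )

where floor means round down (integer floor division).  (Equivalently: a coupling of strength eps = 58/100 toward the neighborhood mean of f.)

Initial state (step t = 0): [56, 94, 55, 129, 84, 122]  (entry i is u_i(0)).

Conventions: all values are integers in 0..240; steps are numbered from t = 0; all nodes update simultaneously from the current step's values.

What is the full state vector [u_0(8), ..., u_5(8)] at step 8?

Simulating step by step:
t=0: [56, 94, 55, 129, 84, 122]
t=1: [181, 165, 183, 171, 153, 166]
t=2: [97, 91, 101, 84, 76, 79]
t=3: [93, 91, 98, 76, 72, 70]
t=4: [81, 81, 87, 59, 57, 52]
t=5: [112, 113, 120, 185, 184, 177]
t=6: [149, 150, 159, 140, 139, 130]
t=7: [88, 89, 100, 177, 176, 165]
t=8: [91, 92, 106, 102, 101, 87]

Answer: [91, 92, 106, 102, 101, 87]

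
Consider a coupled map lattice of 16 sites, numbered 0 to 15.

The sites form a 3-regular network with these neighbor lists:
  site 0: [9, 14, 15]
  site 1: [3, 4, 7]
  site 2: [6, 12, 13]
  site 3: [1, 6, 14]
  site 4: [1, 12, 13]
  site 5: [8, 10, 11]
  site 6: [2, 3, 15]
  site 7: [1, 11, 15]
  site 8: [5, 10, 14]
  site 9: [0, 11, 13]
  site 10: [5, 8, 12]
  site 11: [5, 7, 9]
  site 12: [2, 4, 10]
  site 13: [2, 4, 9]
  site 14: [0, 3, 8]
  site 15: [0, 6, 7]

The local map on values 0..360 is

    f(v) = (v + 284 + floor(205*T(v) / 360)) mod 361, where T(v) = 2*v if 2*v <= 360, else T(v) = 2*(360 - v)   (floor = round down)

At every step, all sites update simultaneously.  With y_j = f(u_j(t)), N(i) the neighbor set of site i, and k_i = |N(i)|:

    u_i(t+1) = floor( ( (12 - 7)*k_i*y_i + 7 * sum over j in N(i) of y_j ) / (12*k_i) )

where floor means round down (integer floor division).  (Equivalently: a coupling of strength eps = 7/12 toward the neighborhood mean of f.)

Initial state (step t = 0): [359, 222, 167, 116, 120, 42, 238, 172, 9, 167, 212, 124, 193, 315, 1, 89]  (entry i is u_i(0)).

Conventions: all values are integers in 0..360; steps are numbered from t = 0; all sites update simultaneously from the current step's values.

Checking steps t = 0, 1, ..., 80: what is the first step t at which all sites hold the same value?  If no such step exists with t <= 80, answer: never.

Simulating step by step:
t=0: [359, 222, 167, 116, 120, 42, 238, 172, 9, 167, 212, 124, 193, 315, 1, 89]  (not all equal)
t=1: [249, 250, 290, 243, 249, 159, 234, 238, 243, 264, 247, 191, 275, 264, 266, 216]  (not all equal)
t=2: [298, 298, 294, 298, 296, 285, 298, 300, 291, 298, 290, 294, 295, 295, 297, 300]  (not all equal)
t=3: [291, 291, 291, 291, 291, 292, 291, 291, 292, 291, 292, 291, 291, 291, 291, 291]  (not all equal)
t=4: [292, 292, 292, 292, 292, 292, 292, 292, 292, 292, 292, 292, 292, 292, 292, 292]  (all equal)

Answer: 4
Key observation: Synchronization is absorbing here: once all sites are equal they stay equal, and step 4 is the first all-equal step.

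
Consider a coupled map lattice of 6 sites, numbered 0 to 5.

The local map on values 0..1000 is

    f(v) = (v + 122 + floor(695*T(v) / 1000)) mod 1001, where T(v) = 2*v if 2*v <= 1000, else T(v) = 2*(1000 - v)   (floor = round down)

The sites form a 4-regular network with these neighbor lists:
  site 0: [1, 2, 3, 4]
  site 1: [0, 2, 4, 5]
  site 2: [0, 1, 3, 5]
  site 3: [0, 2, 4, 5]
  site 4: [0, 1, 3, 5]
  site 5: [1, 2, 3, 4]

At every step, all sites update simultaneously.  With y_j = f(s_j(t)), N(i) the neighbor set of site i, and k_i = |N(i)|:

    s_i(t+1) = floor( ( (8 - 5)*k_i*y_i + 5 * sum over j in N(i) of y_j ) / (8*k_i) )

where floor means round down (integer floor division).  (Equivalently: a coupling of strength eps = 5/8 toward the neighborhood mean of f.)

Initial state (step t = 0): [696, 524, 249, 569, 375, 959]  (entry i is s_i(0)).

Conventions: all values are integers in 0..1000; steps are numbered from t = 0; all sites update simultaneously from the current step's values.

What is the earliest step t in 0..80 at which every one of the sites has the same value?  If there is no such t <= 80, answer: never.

Simulating step by step:
t=0: [696, 524, 249, 569, 375, 959]  (not all equal)
t=1: [297, 288, 420, 281, 157, 258]  (not all equal)
t=2: [659, 645, 542, 639, 682, 624]  (not all equal)
t=3: [261, 263, 274, 264, 254, 266]  (not all equal)
t=4: [749, 751, 760, 751, 742, 753]  (not all equal)
t=5: [217, 217, 216, 217, 218, 217]  (not all equal)
t=6: [640, 640, 639, 640, 641, 640]  (not all equal)
t=7: [261, 261, 261, 261, 261, 261]  (all equal)

Answer: 7
Key observation: Synchronization is absorbing here: once all sites are equal they stay equal, and step 7 is the first all-equal step.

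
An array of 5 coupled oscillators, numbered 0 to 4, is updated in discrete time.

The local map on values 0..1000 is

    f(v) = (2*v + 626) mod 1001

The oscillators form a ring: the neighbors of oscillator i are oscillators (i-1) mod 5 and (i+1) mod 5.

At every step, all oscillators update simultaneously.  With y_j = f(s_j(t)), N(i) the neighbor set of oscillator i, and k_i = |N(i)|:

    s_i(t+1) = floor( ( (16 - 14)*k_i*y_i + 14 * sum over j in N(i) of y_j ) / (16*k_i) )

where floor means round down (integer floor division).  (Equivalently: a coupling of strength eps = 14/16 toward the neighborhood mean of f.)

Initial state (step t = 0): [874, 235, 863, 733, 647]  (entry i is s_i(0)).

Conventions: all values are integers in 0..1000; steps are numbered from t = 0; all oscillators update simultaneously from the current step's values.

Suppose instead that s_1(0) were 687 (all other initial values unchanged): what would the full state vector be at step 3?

Simulating step by step:
t=0: [874, 687, 863, 733, 647]
t=1: [885, 440, 520, 566, 317]
t=2: [383, 526, 635, 498, 535]
t=3: [649, 647, 679, 773, 529]

Answer: [649, 647, 679, 773, 529]
Key observation: This trace re-runs the system from the modified initial state.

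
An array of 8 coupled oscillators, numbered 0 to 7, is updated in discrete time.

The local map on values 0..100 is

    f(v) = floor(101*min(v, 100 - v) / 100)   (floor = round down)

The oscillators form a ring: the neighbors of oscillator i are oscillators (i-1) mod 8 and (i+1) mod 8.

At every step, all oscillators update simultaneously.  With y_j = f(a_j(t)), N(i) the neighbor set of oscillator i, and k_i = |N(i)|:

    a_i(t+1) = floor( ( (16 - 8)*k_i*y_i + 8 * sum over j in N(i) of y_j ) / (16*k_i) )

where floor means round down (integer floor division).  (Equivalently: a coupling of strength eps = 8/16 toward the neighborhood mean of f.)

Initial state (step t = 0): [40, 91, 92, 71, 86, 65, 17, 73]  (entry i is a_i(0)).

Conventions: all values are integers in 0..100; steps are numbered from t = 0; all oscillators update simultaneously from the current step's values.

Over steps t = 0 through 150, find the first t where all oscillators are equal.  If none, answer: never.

Answer: 15
Key observation: Synchronization is absorbing here: once all oscillators are equal they stay equal, and step 15 is the first all-equal step.

Derivation:
t=0: [40, 91, 92, 71, 86, 65, 17, 73]  (not all equal)
t=1: [29, 16, 13, 20, 23, 25, 24, 27]  (not all equal)
t=2: [25, 18, 15, 19, 22, 24, 25, 26]  (not all equal)
t=3: [23, 19, 16, 18, 21, 23, 25, 25]  (not all equal)
t=4: [22, 19, 17, 18, 20, 23, 24, 24]  (not all equal)
t=5: [21, 19, 17, 18, 20, 22, 23, 23]  (not all equal)
t=6: [21, 19, 17, 18, 20, 21, 22, 22]  (not all equal)
t=7: [20, 19, 17, 18, 19, 21, 21, 21]  (not all equal)
t=8: [20, 18, 17, 18, 19, 20, 21, 20]  (not all equal)
t=9: [19, 18, 17, 18, 19, 20, 20, 20]  (not all equal)
t=10: [19, 18, 17, 18, 19, 19, 20, 19]  (not all equal)
t=11: [18, 18, 17, 18, 18, 19, 19, 19]  (not all equal)
t=12: [18, 17, 17, 17, 18, 18, 19, 18]  (not all equal)
t=13: [17, 17, 17, 17, 17, 18, 18, 18]  (not all equal)
t=14: [17, 17, 17, 17, 17, 17, 18, 17]  (not all equal)
t=15: [17, 17, 17, 17, 17, 17, 17, 17]  (all equal)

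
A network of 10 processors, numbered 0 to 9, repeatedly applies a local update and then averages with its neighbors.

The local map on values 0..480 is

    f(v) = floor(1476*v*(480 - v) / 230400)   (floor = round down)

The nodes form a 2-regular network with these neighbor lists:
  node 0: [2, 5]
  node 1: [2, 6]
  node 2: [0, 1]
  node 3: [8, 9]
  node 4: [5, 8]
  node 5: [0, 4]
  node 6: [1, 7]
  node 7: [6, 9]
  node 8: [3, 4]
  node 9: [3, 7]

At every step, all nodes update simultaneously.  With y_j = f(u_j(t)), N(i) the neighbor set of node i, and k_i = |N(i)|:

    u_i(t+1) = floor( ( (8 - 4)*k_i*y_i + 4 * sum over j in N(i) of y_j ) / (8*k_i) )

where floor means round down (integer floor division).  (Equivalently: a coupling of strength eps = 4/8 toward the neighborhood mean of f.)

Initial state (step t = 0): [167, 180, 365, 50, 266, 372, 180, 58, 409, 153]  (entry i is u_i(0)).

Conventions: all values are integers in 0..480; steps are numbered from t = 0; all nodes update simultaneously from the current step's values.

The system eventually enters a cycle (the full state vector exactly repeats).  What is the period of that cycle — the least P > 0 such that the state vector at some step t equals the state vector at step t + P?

Answer: 2
Key observation: The state at step 20, [359, 359, 359, 359, 359, 359, 359, 359, 359, 359], reappears at step 22 — and no state repeats earlier — so the cycle the system enters has period 2.

Derivation:
t=0: [167, 180, 365, 50, 266, 372, 180, 58, 409, 153]
t=1: [298, 325, 303, 195, 292, 303, 297, 244, 218, 233]
t=2: [345, 333, 338, 361, 352, 346, 346, 363, 359, 365]
t=3: [300, 307, 306, 274, 287, 295, 294, 277, 279, 270]
t=4: [345, 342, 341, 361, 354, 349, 350, 358, 358, 361]
t=5: [297, 299, 301, 276, 285, 291, 290, 281, 279, 276]
t=6: [348, 347, 346, 359, 355, 352, 352, 357, 358, 359]
t=7: [293, 293, 295, 278, 283, 288, 288, 282, 280, 278]
t=8: [351, 351, 350, 358, 356, 354, 354, 356, 358, 358]
t=9: [289, 289, 290, 279, 282, 285, 285, 282, 279, 279]
t=10: [353, 353, 352, 359, 357, 355, 355, 357, 358, 358]
t=11: [286, 286, 287, 278, 281, 284, 284, 281, 279, 279]
t=12: [355, 355, 354, 359, 357, 356, 356, 357, 358, 358]
t=13: [283, 283, 284, 278, 280, 282, 282, 280, 279, 279]
t=14: [356, 356, 356, 359, 358, 357, 357, 358, 358, 358]
t=15: [281, 281, 282, 278, 279, 280, 280, 279, 278, 278]
t=16: [357, 357, 357, 359, 358, 358, 358, 358, 359, 359]
t=17: [280, 280, 281, 278, 278, 279, 279, 278, 278, 278]
t=18: [358, 358, 358, 359, 359, 358, 358, 359, 359, 359]
t=19: [279, 279, 279, 278, 278, 278, 278, 278, 278, 278]
t=20: [359, 359, 359, 359, 359, 359, 359, 359, 359, 359]
t=21: [278, 278, 278, 278, 278, 278, 278, 278, 278, 278]
t=22: [359, 359, 359, 359, 359, 359, 359, 359, 359, 359]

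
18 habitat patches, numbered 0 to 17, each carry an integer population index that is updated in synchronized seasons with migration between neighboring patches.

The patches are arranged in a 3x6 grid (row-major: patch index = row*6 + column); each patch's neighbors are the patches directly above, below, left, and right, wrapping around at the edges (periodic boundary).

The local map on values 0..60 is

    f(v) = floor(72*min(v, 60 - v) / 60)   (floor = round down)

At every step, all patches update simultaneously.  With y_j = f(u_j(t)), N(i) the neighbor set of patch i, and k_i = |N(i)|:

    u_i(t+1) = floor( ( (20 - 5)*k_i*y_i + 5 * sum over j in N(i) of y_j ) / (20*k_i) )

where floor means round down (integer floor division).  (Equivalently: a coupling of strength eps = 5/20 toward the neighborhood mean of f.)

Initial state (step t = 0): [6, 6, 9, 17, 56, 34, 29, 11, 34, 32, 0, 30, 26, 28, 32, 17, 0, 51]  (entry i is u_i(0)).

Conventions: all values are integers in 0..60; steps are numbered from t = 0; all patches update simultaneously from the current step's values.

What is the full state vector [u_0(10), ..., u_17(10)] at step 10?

Simulating step by step:
t=0: [6, 6, 9, 17, 56, 34, 29, 11, 34, 32, 0, 30, 26, 28, 32, 17, 0, 51]
t=1: [11, 9, 13, 19, 6, 26, 30, 16, 28, 29, 4, 31, 28, 30, 30, 20, 2, 13]
t=2: [16, 12, 17, 21, 8, 27, 33, 21, 31, 30, 7, 30, 31, 33, 33, 23, 4, 17]
t=3: [21, 16, 21, 24, 11, 29, 31, 25, 32, 32, 11, 32, 31, 30, 31, 26, 7, 21]
t=4: [26, 21, 25, 27, 14, 31, 33, 30, 32, 31, 15, 31, 33, 34, 33, 29, 11, 25]
t=5: [30, 26, 30, 31, 18, 32, 32, 34, 33, 32, 19, 32, 31, 31, 32, 32, 15, 29]
t=6: [35, 31, 35, 33, 22, 32, 33, 31, 32, 32, 23, 32, 34, 33, 33, 32, 20, 32]
t=7: [30, 33, 30, 31, 26, 32, 32, 33, 32, 32, 27, 32, 31, 32, 32, 32, 25, 32]
t=8: [35, 32, 35, 33, 31, 33, 33, 32, 33, 33, 31, 32, 33, 32, 33, 32, 30, 32]
t=9: [30, 32, 30, 32, 33, 32, 32, 32, 31, 32, 33, 32, 32, 32, 32, 33, 35, 33]
t=10: [35, 33, 35, 33, 32, 33, 33, 33, 33, 32, 32, 32, 33, 33, 33, 32, 30, 32]

Answer: [35, 33, 35, 33, 32, 33, 33, 33, 33, 32, 32, 32, 33, 33, 33, 32, 30, 32]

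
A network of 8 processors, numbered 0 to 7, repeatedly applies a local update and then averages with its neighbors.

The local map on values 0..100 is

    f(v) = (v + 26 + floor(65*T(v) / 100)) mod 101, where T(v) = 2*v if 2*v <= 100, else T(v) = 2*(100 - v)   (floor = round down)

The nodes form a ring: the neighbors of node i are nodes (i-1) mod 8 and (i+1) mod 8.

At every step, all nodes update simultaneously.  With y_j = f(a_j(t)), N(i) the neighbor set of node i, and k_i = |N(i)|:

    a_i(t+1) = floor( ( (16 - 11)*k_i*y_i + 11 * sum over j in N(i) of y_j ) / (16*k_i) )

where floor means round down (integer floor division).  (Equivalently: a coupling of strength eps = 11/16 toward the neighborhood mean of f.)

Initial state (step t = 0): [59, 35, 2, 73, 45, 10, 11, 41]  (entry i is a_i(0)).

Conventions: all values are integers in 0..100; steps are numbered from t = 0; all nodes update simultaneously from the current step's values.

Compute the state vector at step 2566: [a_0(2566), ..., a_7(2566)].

Simulating step by step:
t=0: [59, 35, 2, 73, 45, 10, 11, 41]
t=1: [19, 24, 22, 30, 36, 42, 39, 36]
t=2: [51, 75, 84, 58, 42, 13, 14, 30]
t=3: [55, 33, 32, 28, 38, 44, 69, 63]
t=4: [24, 47, 61, 66, 43, 23, 31, 36]
t=5: [39, 50, 34, 31, 46, 65, 59, 63]
t=6: [30, 18, 48, 41, 54, 33, 35, 28]
t=7: [83, 65, 40, 31, 18, 14, 32, 62]
t=8: [33, 27, 50, 59, 74, 75, 63, 55]
t=9: [43, 41, 55, 36, 33, 33, 35, 24]
t=10: [41, 26, 20, 15, 2, 1, 29, 34]
t=11: [36, 57, 72, 53, 39, 50, 39, 39]
t=12: [19, 25, 36, 28, 31, 22, 22, 11]
t=13: [67, 52, 61, 63, 87, 83, 67, 65]
t=14: [36, 36, 37, 33, 31, 30, 32, 34]
t=15: [5, 8, 5, 36, 62, 97, 64, 37]
t=16: [30, 39, 29, 27, 22, 32, 22, 27]
t=17: [64, 68, 63, 85, 88, 83, 88, 86]
t=18: [32, 35, 32, 31, 29, 28, 29, 30]
t=19: [65, 69, 66, 95, 93, 91, 92, 95]
t=20: [31, 34, 31, 29, 26, 27, 26, 29]
t=21: [62, 67, 62, 91, 88, 85, 88, 91]
t=22: [32, 35, 32, 30, 28, 28, 28, 30]
t=23: [65, 69, 65, 94, 91, 90, 91, 94]
t=24: [31, 34, 31, 29, 27, 27, 27, 29]
t=25: [62, 67, 62, 92, 89, 88, 89, 92]
t=26: [32, 35, 32, 30, 27, 28, 27, 30]
t=27: [65, 69, 65, 93, 91, 88, 91, 93]
t=28: [31, 34, 31, 29, 27, 27, 27, 29]

Answer: [32, 35, 32, 30, 27, 28, 27, 30]
Key observation: The state at step 24, [31, 34, 31, 29, 27, 27, 27, 29], reappears at step 28: the system is in a cycle of period 4 from step 24 on.  Therefore the state at step 2566 equals the state at step 24 + ((2566 - 24) mod 4) = 26, which is [32, 35, 32, 30, 27, 28, 27, 30].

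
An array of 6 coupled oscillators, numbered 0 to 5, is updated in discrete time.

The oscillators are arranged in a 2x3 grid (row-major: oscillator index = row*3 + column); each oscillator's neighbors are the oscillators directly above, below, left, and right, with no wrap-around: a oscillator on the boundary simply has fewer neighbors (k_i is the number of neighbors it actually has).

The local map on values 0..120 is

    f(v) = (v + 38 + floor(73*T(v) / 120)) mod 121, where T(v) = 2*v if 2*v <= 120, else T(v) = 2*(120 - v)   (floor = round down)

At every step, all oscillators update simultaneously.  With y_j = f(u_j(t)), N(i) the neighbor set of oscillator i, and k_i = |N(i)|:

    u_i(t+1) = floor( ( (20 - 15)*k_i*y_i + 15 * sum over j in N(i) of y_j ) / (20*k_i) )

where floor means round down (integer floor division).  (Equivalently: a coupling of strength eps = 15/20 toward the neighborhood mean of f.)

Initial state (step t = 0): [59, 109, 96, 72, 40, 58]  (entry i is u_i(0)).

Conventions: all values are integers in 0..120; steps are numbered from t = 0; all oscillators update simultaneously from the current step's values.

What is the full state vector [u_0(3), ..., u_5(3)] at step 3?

Answer: [46, 44, 47, 42, 45, 43]

Derivation:
t=0: [59, 109, 96, 72, 40, 58]
t=1: [44, 33, 42, 31, 34, 28]
t=2: [84, 62, 81, 74, 107, 71]
t=3: [46, 44, 47, 42, 45, 43]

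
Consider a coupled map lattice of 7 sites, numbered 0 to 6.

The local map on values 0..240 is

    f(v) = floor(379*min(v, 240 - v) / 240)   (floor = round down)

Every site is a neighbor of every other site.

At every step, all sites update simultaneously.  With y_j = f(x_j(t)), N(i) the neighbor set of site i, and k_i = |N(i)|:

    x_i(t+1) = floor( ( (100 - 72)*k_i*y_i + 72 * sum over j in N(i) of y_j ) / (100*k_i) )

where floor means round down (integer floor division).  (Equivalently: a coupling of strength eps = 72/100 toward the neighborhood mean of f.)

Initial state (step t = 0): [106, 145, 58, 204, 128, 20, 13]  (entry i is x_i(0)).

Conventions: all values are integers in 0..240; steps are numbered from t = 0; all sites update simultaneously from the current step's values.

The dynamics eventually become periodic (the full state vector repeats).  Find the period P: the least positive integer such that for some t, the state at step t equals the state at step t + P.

Simulating step by step:
t=0: [106, 145, 58, 204, 128, 20, 13]
t=1: [109, 106, 97, 91, 111, 87, 86]
t=2: [157, 156, 154, 152, 157, 151, 151]
t=3: [134, 134, 135, 135, 134, 136, 136]
t=4: [165, 165, 165, 165, 165, 165, 165]
t=5: [118, 118, 118, 118, 118, 118, 118]
t=6: [186, 186, 186, 186, 186, 186, 186]
t=7: [85, 85, 85, 85, 85, 85, 85]
t=8: [134, 134, 134, 134, 134, 134, 134]
t=9: [167, 167, 167, 167, 167, 167, 167]
t=10: [115, 115, 115, 115, 115, 115, 115]
t=11: [181, 181, 181, 181, 181, 181, 181]
t=12: [93, 93, 93, 93, 93, 93, 93]
t=13: [146, 146, 146, 146, 146, 146, 146]
t=14: [148, 148, 148, 148, 148, 148, 148]
t=15: [145, 145, 145, 145, 145, 145, 145]
t=16: [150, 150, 150, 150, 150, 150, 150]
t=17: [142, 142, 142, 142, 142, 142, 142]
t=18: [154, 154, 154, 154, 154, 154, 154]
t=19: [135, 135, 135, 135, 135, 135, 135]
t=20: [165, 165, 165, 165, 165, 165, 165]

Answer: 16
Key observation: The state at step 4, [165, 165, 165, 165, 165, 165, 165], reappears at step 20 — and no state repeats earlier — so the cycle the system enters has period 16.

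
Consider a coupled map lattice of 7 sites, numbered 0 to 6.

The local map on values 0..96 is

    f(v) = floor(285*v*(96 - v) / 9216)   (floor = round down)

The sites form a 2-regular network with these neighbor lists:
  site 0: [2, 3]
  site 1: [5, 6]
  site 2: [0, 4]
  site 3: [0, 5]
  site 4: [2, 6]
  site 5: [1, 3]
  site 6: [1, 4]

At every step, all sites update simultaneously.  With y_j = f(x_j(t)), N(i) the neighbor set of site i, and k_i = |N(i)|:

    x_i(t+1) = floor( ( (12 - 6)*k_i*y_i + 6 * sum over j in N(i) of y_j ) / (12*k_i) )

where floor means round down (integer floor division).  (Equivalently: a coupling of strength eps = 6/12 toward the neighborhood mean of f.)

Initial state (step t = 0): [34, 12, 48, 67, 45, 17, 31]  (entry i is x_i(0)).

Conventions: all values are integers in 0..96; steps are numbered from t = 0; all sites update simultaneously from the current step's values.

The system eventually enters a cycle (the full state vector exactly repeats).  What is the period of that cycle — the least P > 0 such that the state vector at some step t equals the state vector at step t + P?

Answer: 2
Key observation: The state at step 8, [63, 64, 63, 64, 63, 64, 64], reappears at step 10 — and no state repeats earlier — so the cycle the system enters has period 2.

Derivation:
t=0: [34, 12, 48, 67, 45, 17, 31]
t=1: [65, 41, 69, 56, 68, 43, 56]
t=2: [62, 69, 58, 67, 60, 69, 66]
t=3: [64, 58, 66, 60, 65, 57, 61]
t=4: [63, 67, 61, 65, 62, 67, 65]
t=5: [64, 60, 65, 62, 64, 60, 62]
t=6: [63, 65, 62, 64, 63, 65, 64]
t=7: [64, 62, 64, 63, 64, 62, 63]
t=8: [63, 64, 63, 64, 63, 64, 64]
t=9: [63, 63, 64, 63, 63, 63, 63]
t=10: [63, 64, 63, 64, 63, 64, 64]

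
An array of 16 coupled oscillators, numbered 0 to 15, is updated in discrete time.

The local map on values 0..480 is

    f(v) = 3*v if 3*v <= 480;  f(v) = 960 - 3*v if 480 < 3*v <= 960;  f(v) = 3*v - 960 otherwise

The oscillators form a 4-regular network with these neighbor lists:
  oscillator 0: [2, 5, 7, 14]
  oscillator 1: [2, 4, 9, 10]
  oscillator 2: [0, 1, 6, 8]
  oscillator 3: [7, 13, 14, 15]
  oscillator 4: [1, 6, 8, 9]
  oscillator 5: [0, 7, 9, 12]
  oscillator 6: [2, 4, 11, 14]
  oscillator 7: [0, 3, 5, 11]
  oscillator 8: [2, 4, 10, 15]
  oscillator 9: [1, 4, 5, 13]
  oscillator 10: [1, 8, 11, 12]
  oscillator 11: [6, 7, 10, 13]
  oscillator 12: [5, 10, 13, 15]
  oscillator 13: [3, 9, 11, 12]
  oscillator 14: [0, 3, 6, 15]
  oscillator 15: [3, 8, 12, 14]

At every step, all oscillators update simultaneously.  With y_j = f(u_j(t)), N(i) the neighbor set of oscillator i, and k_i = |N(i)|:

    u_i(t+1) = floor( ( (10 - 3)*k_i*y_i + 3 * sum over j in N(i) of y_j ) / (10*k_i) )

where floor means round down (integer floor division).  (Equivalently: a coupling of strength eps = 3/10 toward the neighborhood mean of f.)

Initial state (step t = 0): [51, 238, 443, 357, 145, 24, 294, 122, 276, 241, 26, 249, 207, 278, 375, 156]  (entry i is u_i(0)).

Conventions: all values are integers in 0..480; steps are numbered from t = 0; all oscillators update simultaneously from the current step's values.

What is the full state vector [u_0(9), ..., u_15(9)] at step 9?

Answer: [83, 318, 288, 293, 345, 135, 252, 322, 158, 160, 207, 299, 303, 317, 123, 174]

Derivation:
t=0: [51, 238, 443, 357, 145, 24, 294, 122, 276, 241, 26, 249, 207, 278, 375, 156]
t=1: [180, 256, 303, 162, 356, 132, 143, 297, 193, 231, 124, 197, 293, 155, 176, 383]
t=2: [365, 194, 142, 418, 170, 339, 372, 172, 320, 273, 337, 358, 163, 414, 415, 234]
t=3: [185, 344, 348, 300, 365, 129, 204, 355, 88, 186, 107, 149, 378, 273, 262, 259]
t=4: [339, 121, 140, 87, 175, 352, 306, 170, 239, 336, 296, 381, 199, 179, 196, 178]
t=5: [140, 327, 346, 308, 356, 136, 135, 359, 271, 132, 136, 202, 330, 360, 319, 391]
t=6: [339, 88, 129, 59, 148, 357, 324, 173, 163, 326, 327, 326, 107, 145, 82, 165]
t=7: [128, 250, 331, 242, 368, 140, 90, 335, 428, 106, 95, 80, 302, 344, 225, 416]
t=8: [327, 205, 112, 215, 184, 354, 241, 127, 283, 286, 261, 218, 117, 113, 287, 268]
t=9: [83, 318, 288, 293, 345, 135, 252, 322, 158, 160, 207, 299, 303, 317, 123, 174]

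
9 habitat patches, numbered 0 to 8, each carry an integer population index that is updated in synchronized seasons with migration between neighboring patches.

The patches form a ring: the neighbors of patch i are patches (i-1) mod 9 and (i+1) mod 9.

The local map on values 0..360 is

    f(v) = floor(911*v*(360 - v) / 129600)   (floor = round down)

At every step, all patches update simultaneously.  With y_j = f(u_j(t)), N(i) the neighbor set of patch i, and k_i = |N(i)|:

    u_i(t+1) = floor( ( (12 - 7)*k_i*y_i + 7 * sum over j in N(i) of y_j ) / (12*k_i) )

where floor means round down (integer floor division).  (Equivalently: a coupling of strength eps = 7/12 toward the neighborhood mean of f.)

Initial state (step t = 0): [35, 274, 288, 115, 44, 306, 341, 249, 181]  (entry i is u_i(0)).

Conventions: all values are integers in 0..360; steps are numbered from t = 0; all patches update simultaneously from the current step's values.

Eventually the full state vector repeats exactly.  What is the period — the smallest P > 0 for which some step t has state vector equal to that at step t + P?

Simulating step by step:
t=0: [35, 274, 288, 115, 44, 306, 341, 249, 181]
t=1: [147, 134, 166, 153, 132, 89, 109, 160, 174]
t=2: [219, 218, 220, 219, 201, 187, 194, 215, 224]
t=3: [216, 216, 216, 218, 222, 225, 224, 219, 216]
t=4: [218, 218, 217, 216, 215, 213, 214, 216, 217]
t=5: [217, 217, 217, 218, 219, 219, 219, 218, 217]
t=6: [218, 218, 217, 217, 217, 217, 217, 217, 217]
t=7: [217, 217, 217, 218, 218, 218, 218, 218, 217]
t=8: [218, 218, 217, 217, 217, 217, 217, 217, 217]

Answer: 2
Key observation: The state at step 6, [218, 218, 217, 217, 217, 217, 217, 217, 217], reappears at step 8 — and no state repeats earlier — so the cycle the system enters has period 2.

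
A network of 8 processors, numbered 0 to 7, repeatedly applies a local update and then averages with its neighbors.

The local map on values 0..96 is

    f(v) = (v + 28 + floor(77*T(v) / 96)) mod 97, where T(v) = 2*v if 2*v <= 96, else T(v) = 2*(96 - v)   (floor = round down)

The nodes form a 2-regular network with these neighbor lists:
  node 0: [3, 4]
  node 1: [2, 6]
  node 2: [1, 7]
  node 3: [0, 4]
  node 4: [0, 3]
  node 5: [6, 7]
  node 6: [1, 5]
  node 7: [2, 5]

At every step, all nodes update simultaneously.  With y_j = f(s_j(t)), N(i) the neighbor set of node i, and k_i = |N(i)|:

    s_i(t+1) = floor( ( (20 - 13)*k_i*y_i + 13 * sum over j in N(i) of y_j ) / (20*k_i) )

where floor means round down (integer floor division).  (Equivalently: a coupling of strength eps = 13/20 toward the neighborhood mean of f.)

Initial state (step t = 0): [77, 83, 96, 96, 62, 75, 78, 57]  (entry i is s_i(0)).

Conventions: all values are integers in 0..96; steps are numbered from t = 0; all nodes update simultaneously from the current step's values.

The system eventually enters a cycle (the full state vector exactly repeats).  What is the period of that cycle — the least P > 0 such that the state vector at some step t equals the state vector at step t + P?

Simulating step by step:
t=0: [77, 83, 96, 96, 62, 75, 78, 57]
t=1: [37, 32, 36, 37, 37, 41, 36, 38]
t=2: [27, 20, 22, 27, 27, 30, 24, 29]
t=3: [1, 84, 57, 1, 1, 34, 60, 32]
t=4: [30, 43, 33, 30, 30, 26, 34, 27]
t=5: [9, 26, 19, 9, 9, 39, 51, 36]
t=6: [51, 75, 65, 51, 51, 36, 60, 43]
t=7: [54, 43, 42, 54, 54, 37, 37, 37]
t=8: [52, 36, 36, 52, 52, 27, 31, 31]
t=9: [53, 19, 19, 53, 53, 7, 11, 11]
t=10: [52, 70, 70, 52, 52, 52, 59, 59]
t=11: [53, 44, 44, 53, 53, 50, 48, 48]
t=12: [52, 48, 48, 52, 52, 55, 51, 51]
t=13: [53, 55, 55, 53, 53, 52, 53, 53]
t=14: [52, 51, 51, 52, 52, 52, 52, 52]
t=15: [53, 53, 53, 53, 53, 53, 53, 53]
t=16: [52, 52, 52, 52, 52, 52, 52, 52]
t=17: [53, 53, 53, 53, 53, 53, 53, 53]

Answer: 2
Key observation: The state at step 15, [53, 53, 53, 53, 53, 53, 53, 53], reappears at step 17 — and no state repeats earlier — so the cycle the system enters has period 2.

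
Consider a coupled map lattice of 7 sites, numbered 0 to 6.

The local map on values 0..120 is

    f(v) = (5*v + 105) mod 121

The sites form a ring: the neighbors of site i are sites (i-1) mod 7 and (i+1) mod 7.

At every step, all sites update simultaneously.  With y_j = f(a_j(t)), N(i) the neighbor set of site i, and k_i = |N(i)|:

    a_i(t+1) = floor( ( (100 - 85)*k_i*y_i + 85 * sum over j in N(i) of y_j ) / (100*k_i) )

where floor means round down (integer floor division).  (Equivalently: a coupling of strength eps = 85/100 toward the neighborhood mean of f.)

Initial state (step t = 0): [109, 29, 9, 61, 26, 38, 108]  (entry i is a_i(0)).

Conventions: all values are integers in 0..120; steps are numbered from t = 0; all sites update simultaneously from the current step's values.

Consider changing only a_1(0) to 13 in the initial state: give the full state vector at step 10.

Answer: [31, 24, 33, 38, 64, 50, 49]
Key observation: This trace re-runs the system from the modified initial state.

Derivation:
t=0: [109, 13, 9, 61, 26, 38, 108]
t=1: [44, 38, 45, 67, 59, 73, 47]
t=2: [76, 80, 68, 64, 83, 73, 95]
t=3: [49, 38, 47, 59, 77, 72, 60]
t=4: [56, 95, 52, 49, 59, 35, 95]
t=5: [84, 24, 87, 32, 67, 62, 39]
t=6: [75, 56, 62, 59, 43, 65, 48]
t=7: [70, 75, 32, 60, 55, 86, 93]
t=8: [100, 66, 71, 23, 42, 51, 73]
t=9: [76, 52, 87, 87, 103, 94, 66]
t=10: [31, 24, 33, 38, 64, 50, 49]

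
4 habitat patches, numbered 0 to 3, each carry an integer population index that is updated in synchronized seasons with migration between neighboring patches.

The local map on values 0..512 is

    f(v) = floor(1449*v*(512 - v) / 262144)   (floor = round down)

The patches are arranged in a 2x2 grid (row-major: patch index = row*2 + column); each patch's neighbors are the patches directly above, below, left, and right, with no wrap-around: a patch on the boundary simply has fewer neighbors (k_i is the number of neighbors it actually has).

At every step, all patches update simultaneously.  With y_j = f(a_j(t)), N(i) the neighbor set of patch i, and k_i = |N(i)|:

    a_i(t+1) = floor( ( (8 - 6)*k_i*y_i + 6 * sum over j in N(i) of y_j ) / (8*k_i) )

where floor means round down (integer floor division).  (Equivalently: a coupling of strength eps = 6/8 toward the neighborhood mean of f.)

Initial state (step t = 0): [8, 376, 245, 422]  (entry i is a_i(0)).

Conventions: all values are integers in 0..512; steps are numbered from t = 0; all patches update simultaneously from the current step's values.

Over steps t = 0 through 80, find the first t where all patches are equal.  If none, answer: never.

Answer: 7
Key observation: Synchronization is absorbing here: once all patches are equal they stay equal, and step 7 is the first all-equal step.

Derivation:
t=0: [8, 376, 245, 422]  (not all equal)
t=1: [246, 157, 176, 293]  (not all equal)
t=2: [328, 345, 349, 326]  (not all equal)
t=3: [320, 330, 329, 320]  (not all equal)
t=4: [333, 337, 337, 333]  (not all equal)
t=5: [326, 328, 328, 326]  (not all equal)
t=6: [333, 334, 334, 333]  (not all equal)
t=7: [328, 328, 328, 328]  (all equal)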